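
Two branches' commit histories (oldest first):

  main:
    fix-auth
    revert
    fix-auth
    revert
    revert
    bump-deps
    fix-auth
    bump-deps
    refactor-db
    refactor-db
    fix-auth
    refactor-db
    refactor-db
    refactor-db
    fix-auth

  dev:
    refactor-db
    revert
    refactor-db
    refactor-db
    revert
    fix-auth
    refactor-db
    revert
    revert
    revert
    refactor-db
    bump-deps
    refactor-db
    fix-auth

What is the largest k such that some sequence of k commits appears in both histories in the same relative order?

8

Taking revert (main #5, dev #2), then refactor-db (main #9, dev #3), then refactor-db (main #10, dev #4), then fix-auth (main #11, dev #6), then refactor-db (main #12, dev #7), then refactor-db (main #13, dev #11), then refactor-db (main #14, dev #13), then fix-auth (main #15, dev #14) gives a common subsequence of length 8. dp[15][14] = 8 confirms this is the maximum.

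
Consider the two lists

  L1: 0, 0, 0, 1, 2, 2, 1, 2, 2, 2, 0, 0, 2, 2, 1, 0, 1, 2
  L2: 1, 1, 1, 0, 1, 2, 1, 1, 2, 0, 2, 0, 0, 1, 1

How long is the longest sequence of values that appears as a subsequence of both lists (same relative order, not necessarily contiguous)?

10

Pick 0 (L1 #3, L2 #4); then 1 (L1 #4, L2 #5); then 2 (L1 #5, L2 #6); then 1 (L1 #7, L2 #8); then 2 (L1 #8, L2 #9); then 2 (L1 #10, L2 #11); then 0 (L1 #11, L2 #12); then 0 (L1 #12, L2 #13); then 1 (L1 #15, L2 #14); then 1 (L1 #17, L2 #15); all 10 values appear in both, in order. Since dp[18][15] = 10, nothing longer is possible.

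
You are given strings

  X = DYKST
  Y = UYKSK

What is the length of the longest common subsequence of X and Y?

Let dp[i][j] be the LCS length of the first i characters of X and the first j characters of Y. dp[i][j] = dp[i-1][j-1]+1 when the i-th and j-th characters match, else max(dp[i-1][j], dp[i][j-1]).
    ·  U  Y  K  S  K
 ·  0  0  0  0  0  0
 D  0  0  0  0  0  0
 Y  0  0  1  1  1  1
 K  0  0  1  2  2  2
 S  0  0  1  2  3  3
 T  0  0  1  2  3  3
dp[5][5] = 3. One LCS (by backtracking along matches): YKS.

3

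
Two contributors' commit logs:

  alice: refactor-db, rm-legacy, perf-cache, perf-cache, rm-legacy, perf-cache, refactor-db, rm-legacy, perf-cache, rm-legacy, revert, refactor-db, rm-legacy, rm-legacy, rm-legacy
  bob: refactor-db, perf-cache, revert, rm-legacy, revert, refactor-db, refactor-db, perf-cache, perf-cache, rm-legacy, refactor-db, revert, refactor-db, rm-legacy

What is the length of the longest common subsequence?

One common subsequence of length 9: refactor-db [1,1], rm-legacy [2,4], perf-cache [3,8], perf-cache [4,9], rm-legacy [5,10], refactor-db [7,11], revert [11,12], refactor-db [12,13], rm-legacy [15,14], and the DP table's final entry dp[15][14] is also 9, so no common subsequence is longer.

9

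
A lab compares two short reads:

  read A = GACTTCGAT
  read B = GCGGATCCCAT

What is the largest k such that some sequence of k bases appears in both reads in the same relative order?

One common subsequence of length 6: G (read A #1, read B #4), A (read A #2, read B #5), C (read A #3, read B #8), C (read A #6, read B #9), A (read A #8, read B #10), T (read A #9, read B #11). The LCS DP gives dp[9][11] = 6, so this is optimal.

6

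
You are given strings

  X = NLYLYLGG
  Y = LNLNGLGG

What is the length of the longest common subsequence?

Let dp[i][j] be the LCS length of the first i characters of X and the first j characters of Y. dp[i][j] = dp[i-1][j-1]+1 when the i-th and j-th characters match, else max(dp[i-1][j], dp[i][j-1]).
    ·  L  N  L  N  G  L  G  G
 ·  0  0  0  0  0  0  0  0  0
 N  0  0  1  1  1  1  1  1  1
 L  0  1  1  2  2  2  2  2  2
 Y  0  1  1  2  2  2  2  2  2
 L  0  1  1  2  2  2  3  3  3
 Y  0  1  1  2  2  2  3  3  3
 L  0  1  1  2  2  2  3  3  3
 G  0  1  1  2  2  3  3  4  4
 G  0  1  1  2  2  3  3  4  5
dp[8][8] = 5. One LCS (by backtracking along matches): NLLGG.

5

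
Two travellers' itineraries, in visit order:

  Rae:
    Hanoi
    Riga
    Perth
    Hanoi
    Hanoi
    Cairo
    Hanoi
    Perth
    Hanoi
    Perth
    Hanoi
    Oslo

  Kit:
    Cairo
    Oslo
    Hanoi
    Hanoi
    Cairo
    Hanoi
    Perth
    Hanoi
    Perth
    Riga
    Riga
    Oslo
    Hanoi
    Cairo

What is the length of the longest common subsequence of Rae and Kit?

8

Taking Hanoi (Rae #4, Kit #3), Hanoi (Rae #5, Kit #4), Cairo (Rae #6, Kit #5), Hanoi (Rae #7, Kit #6), Perth (Rae #8, Kit #7), Hanoi (Rae #9, Kit #8), Perth (Rae #10, Kit #9), Hanoi (Rae #11, Kit #13) gives a common subsequence of length 8. dp[12][14] = 8 confirms this is the maximum.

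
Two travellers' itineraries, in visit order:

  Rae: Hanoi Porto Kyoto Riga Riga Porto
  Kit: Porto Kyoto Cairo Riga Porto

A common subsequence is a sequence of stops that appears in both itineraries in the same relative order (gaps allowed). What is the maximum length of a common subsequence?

Taking Porto (Rae #2, Kit #1) → Kyoto (Rae #3, Kit #2) → Riga (Rae #5, Kit #4) → Porto (Rae #6, Kit #5) gives a common subsequence of length 4. Since dp[6][5] = 4, nothing longer is possible.

4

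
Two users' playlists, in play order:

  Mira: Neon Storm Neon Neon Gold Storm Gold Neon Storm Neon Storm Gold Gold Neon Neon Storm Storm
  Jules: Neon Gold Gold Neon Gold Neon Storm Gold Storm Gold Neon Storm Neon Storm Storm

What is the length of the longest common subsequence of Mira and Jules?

12

Pick Neon [4,1]; then Gold [5,2]; then Gold [7,3]; then Neon [8,4]; then Neon [10,6]; then Storm [11,7]; then Gold [12,8]; then Gold [13,10]; then Neon [14,11]; then Neon [15,13]; then Storm [16,14]; then Storm [17,15]; all 12 songs appear in both, in order. The LCS DP gives dp[17][15] = 12, so this is optimal.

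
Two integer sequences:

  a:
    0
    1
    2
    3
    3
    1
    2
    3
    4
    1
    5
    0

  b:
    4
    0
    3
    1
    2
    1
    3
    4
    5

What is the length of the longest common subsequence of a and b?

7

Pick 0 (a #1, b #2), then 1 (a #2, b #4), then 2 (a #3, b #5), then 1 (a #6, b #6), then 3 (a #8, b #7), then 4 (a #9, b #8), then 5 (a #11, b #9); all 7 values appear in both, in order, and the DP table's final entry dp[12][9] is also 7, so no common subsequence is longer.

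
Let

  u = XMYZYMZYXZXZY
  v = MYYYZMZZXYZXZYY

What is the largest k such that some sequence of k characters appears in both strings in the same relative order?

10

Taking M [2,1], then Y [3,4], then Z [4,5], then M [6,6], then Z [7,8], then Y [8,10], then Z [10,11], then X [11,12], then Z [12,13], then Y [13,15] gives a common subsequence of length 10, and the DP table's final entry dp[13][15] is also 10, so no common subsequence is longer.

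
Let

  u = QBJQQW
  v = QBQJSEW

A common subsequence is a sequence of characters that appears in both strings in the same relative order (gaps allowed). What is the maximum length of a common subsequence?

Pick Q (u #1, v #1) → B (u #2, v #2) → J (u #3, v #4) → W (u #6, v #7); all 4 characters appear in both, in order. dp[6][7] = 4 confirms this is the maximum.

4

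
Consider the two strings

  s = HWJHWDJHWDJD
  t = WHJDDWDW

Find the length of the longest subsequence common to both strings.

5

Let dp[i][j] be the LCS length of the first i characters of s and the first j characters of t. dp[i][j] = dp[i-1][j-1]+1 when the i-th and j-th characters match, else max(dp[i-1][j], dp[i][j-1]).
    ·  W  H  J  D  D  W  D  W
 ·  0  0  0  0  0  0  0  0  0
 H  0  0  1  1  1  1  1  1  1
 W  0  1  1  1  1  1  2  2  2
 J  0  1  1  2  2  2  2  2  2
 H  0  1  2  2  2  2  2  2  2
 W  0  1  2  2  2  2  3  3  3
 D  0  1  2  2  3  3  3  4  4
 J  0  1  2  3  3  3  3  4  4
 H  0  1  2  3  3  3  3  4  4
 W  0  1  2  3  3  3  4  4  5
 D  0  1  2  3  4  4  4  5  5
 J  0  1  2  3  4  4  4  5  5
 D  0  1  2  3  4  5  5  5  5
dp[12][8] = 5. One LCS (by backtracking along matches): HJWDW.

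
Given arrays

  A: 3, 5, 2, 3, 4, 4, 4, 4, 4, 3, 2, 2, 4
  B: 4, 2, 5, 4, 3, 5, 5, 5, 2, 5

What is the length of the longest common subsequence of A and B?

Taking 5 at A[2]=B[3] → 4 at A[9]=B[4] → 3 at A[10]=B[5] → 2 at A[11]=B[9] gives a common subsequence of length 4. Since dp[13][10] = 4, nothing longer is possible.

4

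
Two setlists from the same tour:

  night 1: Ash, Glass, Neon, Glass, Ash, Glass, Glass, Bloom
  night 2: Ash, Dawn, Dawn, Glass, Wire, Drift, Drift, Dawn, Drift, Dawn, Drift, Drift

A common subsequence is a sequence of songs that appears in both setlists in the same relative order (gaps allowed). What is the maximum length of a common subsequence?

Pick Ash at night 1[1]=night 2[1] → Glass at night 1[2]=night 2[4]; all 2 songs appear in both, in order. The LCS DP gives dp[8][12] = 2, so this is optimal.

2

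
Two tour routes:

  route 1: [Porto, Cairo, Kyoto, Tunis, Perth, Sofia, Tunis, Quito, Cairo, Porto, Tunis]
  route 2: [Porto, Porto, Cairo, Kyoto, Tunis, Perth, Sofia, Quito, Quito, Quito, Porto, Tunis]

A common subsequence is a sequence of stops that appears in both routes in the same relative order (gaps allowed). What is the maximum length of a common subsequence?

9

One common subsequence of length 9: Porto (route 1 #1, route 2 #2); then Cairo (route 1 #2, route 2 #3); then Kyoto (route 1 #3, route 2 #4); then Tunis (route 1 #4, route 2 #5); then Perth (route 1 #5, route 2 #6); then Sofia (route 1 #6, route 2 #7); then Quito (route 1 #8, route 2 #10); then Porto (route 1 #10, route 2 #11); then Tunis (route 1 #11, route 2 #12). dp[11][12] = 9 confirms this is the maximum.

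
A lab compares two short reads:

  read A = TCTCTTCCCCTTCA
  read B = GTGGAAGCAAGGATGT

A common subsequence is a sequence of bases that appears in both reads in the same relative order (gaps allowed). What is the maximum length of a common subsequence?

4

Pick T (read A #1, read B #2) → C (read A #2, read B #8) → T (read A #3, read B #14) → T (read A #12, read B #16); all 4 bases appear in both, in order, and the DP table's final entry dp[14][16] is also 4, so no common subsequence is longer.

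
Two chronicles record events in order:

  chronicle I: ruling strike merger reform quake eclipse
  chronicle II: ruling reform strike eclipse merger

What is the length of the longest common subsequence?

3

Pick ruling at chronicle I[1]=chronicle II[1], strike at chronicle I[2]=chronicle II[3], merger at chronicle I[3]=chronicle II[5]; all 3 events appear in both, in order. dp[6][5] = 3 confirms this is the maximum.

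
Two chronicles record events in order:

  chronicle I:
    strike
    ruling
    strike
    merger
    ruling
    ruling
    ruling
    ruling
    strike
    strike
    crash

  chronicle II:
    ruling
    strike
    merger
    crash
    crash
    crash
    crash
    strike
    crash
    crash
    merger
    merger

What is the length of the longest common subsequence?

5

Match ruling at chronicle I[2]=chronicle II[1], strike at chronicle I[3]=chronicle II[2], merger at chronicle I[4]=chronicle II[3], strike at chronicle I[9]=chronicle II[8], crash at chronicle I[11]=chronicle II[10] — 5 events in the same relative order in both. dp[11][12] = 5 confirms this is the maximum.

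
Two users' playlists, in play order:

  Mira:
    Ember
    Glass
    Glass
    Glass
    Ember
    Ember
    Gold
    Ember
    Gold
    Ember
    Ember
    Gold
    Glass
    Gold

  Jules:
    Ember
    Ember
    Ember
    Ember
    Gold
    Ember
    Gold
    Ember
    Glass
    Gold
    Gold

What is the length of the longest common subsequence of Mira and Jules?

One common subsequence of length 9: Ember at Mira[1]=Jules[2], then Ember at Mira[5]=Jules[3], then Ember at Mira[6]=Jules[4], then Gold at Mira[7]=Jules[5], then Ember at Mira[8]=Jules[6], then Gold at Mira[9]=Jules[7], then Ember at Mira[10]=Jules[8], then Gold at Mira[12]=Jules[10], then Gold at Mira[14]=Jules[11]. Since dp[14][11] = 9, nothing longer is possible.

9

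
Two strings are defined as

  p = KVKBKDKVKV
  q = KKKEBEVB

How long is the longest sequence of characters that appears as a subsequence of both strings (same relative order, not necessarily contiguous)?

4

Taking K (p #1, q #2); then K (p #3, q #3); then B (p #4, q #5); then V (p #8, q #7) gives a common subsequence of length 4. The LCS DP gives dp[10][8] = 4, so this is optimal.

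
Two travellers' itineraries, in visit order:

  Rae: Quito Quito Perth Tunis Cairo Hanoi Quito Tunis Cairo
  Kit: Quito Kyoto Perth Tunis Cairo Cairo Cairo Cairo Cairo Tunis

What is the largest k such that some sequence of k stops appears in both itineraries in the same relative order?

Pick Quito (Rae #1, Kit #1), Perth (Rae #3, Kit #3), Tunis (Rae #4, Kit #4), Cairo (Rae #5, Kit #9), Tunis (Rae #8, Kit #10); all 5 stops appear in both, in order, and the DP table's final entry dp[9][10] is also 5, so no common subsequence is longer.

5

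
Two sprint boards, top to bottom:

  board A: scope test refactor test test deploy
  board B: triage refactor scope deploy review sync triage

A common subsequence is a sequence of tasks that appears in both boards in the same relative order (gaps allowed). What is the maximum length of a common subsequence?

2

Taking scope [1,3]; then deploy [6,4] gives a common subsequence of length 2. The LCS DP gives dp[6][7] = 2, so this is optimal.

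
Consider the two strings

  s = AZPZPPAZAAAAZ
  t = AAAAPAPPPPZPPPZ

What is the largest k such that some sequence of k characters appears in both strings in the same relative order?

6

One common subsequence of length 6: A at s[1]=t[6], Z at s[2]=t[11], P at s[3]=t[12], P at s[5]=t[13], P at s[6]=t[14], Z at s[13]=t[15]. The LCS DP gives dp[13][15] = 6, so this is optimal.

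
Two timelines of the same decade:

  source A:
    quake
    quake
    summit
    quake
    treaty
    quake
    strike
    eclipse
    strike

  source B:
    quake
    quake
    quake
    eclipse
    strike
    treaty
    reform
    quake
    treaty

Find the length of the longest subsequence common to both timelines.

Pick quake (source A #1, source B #1) → quake (source A #2, source B #2) → quake (source A #4, source B #3) → treaty (source A #5, source B #6) → quake (source A #6, source B #8); all 5 events appear in both, in order. dp[9][9] = 5 confirms this is the maximum.

5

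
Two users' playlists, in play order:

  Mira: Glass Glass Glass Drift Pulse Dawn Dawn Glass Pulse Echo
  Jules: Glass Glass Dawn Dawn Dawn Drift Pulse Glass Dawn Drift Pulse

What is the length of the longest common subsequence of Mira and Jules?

6

One common subsequence of length 6: Glass at Mira[1]=Jules[1], Glass at Mira[2]=Jules[2], Drift at Mira[4]=Jules[6], Pulse at Mira[5]=Jules[7], Dawn at Mira[6]=Jules[9], Pulse at Mira[9]=Jules[11], and the DP table's final entry dp[10][11] is also 6, so no common subsequence is longer.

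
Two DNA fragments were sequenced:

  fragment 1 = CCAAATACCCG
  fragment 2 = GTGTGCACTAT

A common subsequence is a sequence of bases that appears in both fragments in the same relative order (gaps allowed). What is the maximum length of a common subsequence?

4

Taking C at fragment 1[1]=fragment 2[6] → C at fragment 1[2]=fragment 2[8] → A at fragment 1[5]=fragment 2[10] → T at fragment 1[6]=fragment 2[11] gives a common subsequence of length 4. Since dp[11][11] = 4, nothing longer is possible.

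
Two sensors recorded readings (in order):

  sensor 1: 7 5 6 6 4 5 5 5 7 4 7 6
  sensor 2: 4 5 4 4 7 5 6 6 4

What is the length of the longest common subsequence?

5

Pick 7 [1,5], 5 [2,6], 6 [3,7], 6 [4,8], 4 [10,9]; all 5 values appear in both, in order, and the DP table's final entry dp[12][9] is also 5, so no common subsequence is longer.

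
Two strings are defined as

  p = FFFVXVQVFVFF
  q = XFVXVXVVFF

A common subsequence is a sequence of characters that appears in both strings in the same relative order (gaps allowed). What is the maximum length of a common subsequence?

One common subsequence of length 8: F at p[3]=q[2], V at p[4]=q[3], X at p[5]=q[4], V at p[6]=q[5], V at p[8]=q[7], V at p[10]=q[8], F at p[11]=q[9], F at p[12]=q[10]. Since dp[12][10] = 8, nothing longer is possible.

8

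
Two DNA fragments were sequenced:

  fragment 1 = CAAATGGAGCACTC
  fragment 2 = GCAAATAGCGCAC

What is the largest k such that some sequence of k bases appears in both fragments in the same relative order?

Match C at fragment 1[1]=fragment 2[2], A at fragment 1[2]=fragment 2[3], A at fragment 1[3]=fragment 2[4], A at fragment 1[4]=fragment 2[5], T at fragment 1[5]=fragment 2[6], G at fragment 1[6]=fragment 2[8], G at fragment 1[9]=fragment 2[10], C at fragment 1[10]=fragment 2[11], A at fragment 1[11]=fragment 2[12], C at fragment 1[14]=fragment 2[13] — 10 bases in the same relative order in both. dp[14][13] = 10 confirms this is the maximum.

10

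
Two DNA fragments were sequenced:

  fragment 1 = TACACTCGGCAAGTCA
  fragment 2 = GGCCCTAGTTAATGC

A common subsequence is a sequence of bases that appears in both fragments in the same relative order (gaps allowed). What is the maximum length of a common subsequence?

8

Match C [3,4]; then C [5,5]; then T [6,6]; then G [8,8]; then A [11,11]; then A [12,12]; then G [13,14]; then C [15,15] — 8 bases in the same relative order in both. dp[16][15] = 8 confirms this is the maximum.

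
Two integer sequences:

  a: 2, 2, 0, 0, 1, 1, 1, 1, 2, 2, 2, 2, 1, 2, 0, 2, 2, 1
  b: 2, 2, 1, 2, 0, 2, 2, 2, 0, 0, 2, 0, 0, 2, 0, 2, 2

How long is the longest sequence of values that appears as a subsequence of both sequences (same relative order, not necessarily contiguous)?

Match 2 at a[1]=b[2], 2 at a[2]=b[4], 0 at a[4]=b[5], 2 at a[9]=b[6], 2 at a[10]=b[7], 2 at a[11]=b[8], 2 at a[12]=b[11], 2 at a[14]=b[14], 0 at a[15]=b[15], 2 at a[16]=b[16], 2 at a[17]=b[17] — 11 values in the same relative order in both, and the DP table's final entry dp[18][17] is also 11, so no common subsequence is longer.

11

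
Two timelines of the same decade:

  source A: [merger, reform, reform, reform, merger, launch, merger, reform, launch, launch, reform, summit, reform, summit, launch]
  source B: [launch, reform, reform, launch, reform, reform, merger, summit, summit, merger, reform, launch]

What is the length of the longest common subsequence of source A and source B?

8

Match reform (source A #3, source B #2), then reform (source A #4, source B #3), then launch (source A #6, source B #4), then reform (source A #8, source B #5), then reform (source A #11, source B #6), then summit (source A #12, source B #9), then reform (source A #13, source B #11), then launch (source A #15, source B #12) — 8 events in the same relative order in both. Since dp[15][12] = 8, nothing longer is possible.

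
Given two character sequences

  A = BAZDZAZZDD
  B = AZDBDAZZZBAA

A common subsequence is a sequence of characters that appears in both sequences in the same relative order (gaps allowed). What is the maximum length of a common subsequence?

One common subsequence of length 6: A at A[2]=B[1]; then Z at A[3]=B[2]; then D at A[4]=B[5]; then Z at A[5]=B[7]; then Z at A[7]=B[8]; then Z at A[8]=B[9]. dp[10][12] = 6 confirms this is the maximum.

6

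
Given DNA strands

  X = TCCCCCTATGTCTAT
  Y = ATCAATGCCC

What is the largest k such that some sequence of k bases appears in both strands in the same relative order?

6

One common subsequence of length 6: T [1,2]; then C [2,3]; then A [8,5]; then T [9,6]; then G [10,7]; then C [12,10], and the DP table's final entry dp[15][10] is also 6, so no common subsequence is longer.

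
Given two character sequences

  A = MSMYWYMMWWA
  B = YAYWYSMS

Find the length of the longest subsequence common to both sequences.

Let dp[i][j] be the LCS length of the first i characters of A and the first j characters of B. dp[i][j] = dp[i-1][j-1]+1 when the i-th and j-th characters match, else max(dp[i-1][j], dp[i][j-1]).
    ·  Y  A  Y  W  Y  S  M  S
 ·  0  0  0  0  0  0  0  0  0
 M  0  0  0  0  0  0  0  1  1
 S  0  0  0  0  0  0  1  1  2
 M  0  0  0  0  0  0  1  2  2
 Y  0  1  1  1  1  1  1  2  2
 W  0  1  1  1  2  2  2  2  2
 Y  0  1  1  2  2  3  3  3  3
 M  0  1  1  2  2  3  3  4  4
 M  0  1  1  2  2  3  3  4  4
 W  0  1  1  2  3  3  3  4  4
 W  0  1  1  2  3  3  3  4  4
 A  0  1  2  2  3  3  3  4  4
dp[11][8] = 4. One LCS (by backtracking along matches): YWYM.

4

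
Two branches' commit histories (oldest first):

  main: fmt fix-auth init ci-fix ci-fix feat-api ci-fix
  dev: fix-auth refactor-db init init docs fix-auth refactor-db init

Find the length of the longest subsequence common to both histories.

2

Pick fix-auth at main[2]=dev[6], init at main[3]=dev[8]; all 2 commits appear in both, in order. Since dp[7][8] = 2, nothing longer is possible.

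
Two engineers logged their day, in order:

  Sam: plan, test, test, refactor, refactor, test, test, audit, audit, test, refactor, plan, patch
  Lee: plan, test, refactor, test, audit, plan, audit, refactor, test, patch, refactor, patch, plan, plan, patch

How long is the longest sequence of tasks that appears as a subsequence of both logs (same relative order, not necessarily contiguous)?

10

Taking plan (Sam #1, Lee #1), test (Sam #3, Lee #2), refactor (Sam #5, Lee #3), test (Sam #7, Lee #4), audit (Sam #8, Lee #5), audit (Sam #9, Lee #7), test (Sam #10, Lee #9), refactor (Sam #11, Lee #11), plan (Sam #12, Lee #14), patch (Sam #13, Lee #15) gives a common subsequence of length 10. The LCS DP gives dp[13][15] = 10, so this is optimal.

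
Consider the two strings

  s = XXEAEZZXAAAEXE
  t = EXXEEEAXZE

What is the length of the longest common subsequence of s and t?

Let dp[i][j] be the LCS length of the first i characters of s and the first j characters of t. dp[i][j] = dp[i-1][j-1]+1 when the i-th and j-th characters match, else max(dp[i-1][j], dp[i][j-1]).
    ·  E  X  X  E  E  E  A  X  Z  E
 ·  0  0  0  0  0  0  0  0  0  0  0
 X  0  0  1  1  1  1  1  1  1  1  1
 X  0  0  1  2  2  2  2  2  2  2  2
 E  0  1  1  2  3  3  3  3  3  3  3
 A  0  1  1  2  3  3  3  4  4  4  4
 E  0  1  1  2  3  4  4  4  4  4  5
 Z  0  1  1  2  3  4  4  4  4  5  5
 Z  0  1  1  2  3  4  4  4  4  5  5
 X  0  1  2  2  3  4  4  4  5  5  5
 A  0  1  2  2  3  4  4  5  5  5  5
 A  0  1  2  2  3  4  4  5  5  5  5
 A  0  1  2  2  3  4  4  5  5  5  5
 E  0  1  2  2  3  4  5  5  5  5  6
 X  0  1  2  3  3  4  5  5  6  6  6
 E  0  1  2  3  4  4  5  5  6  6  7
dp[14][10] = 7. One LCS (by backtracking along matches): XXEEAXE.

7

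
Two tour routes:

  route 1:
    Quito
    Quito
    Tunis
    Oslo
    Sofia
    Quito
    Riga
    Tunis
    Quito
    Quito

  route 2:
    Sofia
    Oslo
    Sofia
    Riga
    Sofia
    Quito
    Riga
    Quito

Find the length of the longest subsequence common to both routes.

5

Taking Oslo at route 1[4]=route 2[2], then Sofia at route 1[5]=route 2[5], then Quito at route 1[6]=route 2[6], then Riga at route 1[7]=route 2[7], then Quito at route 1[10]=route 2[8] gives a common subsequence of length 5. The LCS DP gives dp[10][8] = 5, so this is optimal.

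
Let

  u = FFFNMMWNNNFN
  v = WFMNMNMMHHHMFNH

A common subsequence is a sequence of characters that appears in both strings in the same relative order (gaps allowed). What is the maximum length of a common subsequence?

6

Match F at u[1]=v[2]; then N at u[4]=v[6]; then M at u[5]=v[8]; then M at u[6]=v[12]; then F at u[11]=v[13]; then N at u[12]=v[14] — 6 characters in the same relative order in both. The LCS DP gives dp[12][15] = 6, so this is optimal.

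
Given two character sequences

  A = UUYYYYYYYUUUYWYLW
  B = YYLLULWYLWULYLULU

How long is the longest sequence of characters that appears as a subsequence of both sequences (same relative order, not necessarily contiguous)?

One common subsequence of length 7: Y at A[3]=B[1], Y at A[4]=B[2], U at A[10]=B[5], Y at A[13]=B[8], W at A[14]=B[10], Y at A[15]=B[13], L at A[16]=B[16]. The LCS DP gives dp[17][17] = 7, so this is optimal.

7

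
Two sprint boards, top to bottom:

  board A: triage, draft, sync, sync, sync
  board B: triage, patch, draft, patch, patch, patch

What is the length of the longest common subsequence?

2

Match triage [1,1], then draft [2,3] — 2 tasks in the same relative order in both. dp[5][6] = 2 confirms this is the maximum.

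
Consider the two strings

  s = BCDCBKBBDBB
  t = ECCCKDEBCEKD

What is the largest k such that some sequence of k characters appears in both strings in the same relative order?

5

Pick C (s #2, t #4), then D (s #3, t #6), then C (s #4, t #9), then K (s #6, t #11), then D (s #9, t #12); all 5 characters appear in both, in order. Since dp[11][12] = 5, nothing longer is possible.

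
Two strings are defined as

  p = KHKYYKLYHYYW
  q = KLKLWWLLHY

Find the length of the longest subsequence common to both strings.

Let dp[i][j] be the LCS length of the first i characters of p and the first j characters of q. dp[i][j] = dp[i-1][j-1]+1 when the i-th and j-th characters match, else max(dp[i-1][j], dp[i][j-1]).
    ·  K  L  K  L  W  W  L  L  H  Y
 ·  0  0  0  0  0  0  0  0  0  0  0
 K  0  1  1  1  1  1  1  1  1  1  1
 H  0  1  1  1  1  1  1  1  1  2  2
 K  0  1  1  2  2  2  2  2  2  2  2
 Y  0  1  1  2  2  2  2  2  2  2  3
 Y  0  1  1  2  2  2  2  2  2  2  3
 K  0  1  1  2  2  2  2  2  2  2  3
 L  0  1  2  2  3  3  3  3  3  3  3
 Y  0  1  2  2  3  3  3  3  3  3  4
 H  0  1  2  2  3  3  3  3  3  4  4
 Y  0  1  2  2  3  3  3  3  3  4  5
 Y  0  1  2  2  3  3  3  3  3  4  5
 W  0  1  2  2  3  4  4  4  4  4  5
dp[12][10] = 5. One LCS (by backtracking along matches): KKLHY.

5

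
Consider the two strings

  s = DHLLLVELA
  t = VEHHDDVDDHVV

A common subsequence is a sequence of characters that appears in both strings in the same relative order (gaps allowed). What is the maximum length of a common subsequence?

3

Taking D at s[1]=t[9], H at s[2]=t[10], V at s[6]=t[12] gives a common subsequence of length 3. Since dp[9][12] = 3, nothing longer is possible.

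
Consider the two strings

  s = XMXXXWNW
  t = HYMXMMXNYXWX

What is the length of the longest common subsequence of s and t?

Let dp[i][j] be the LCS length of the first i characters of s and the first j characters of t. dp[i][j] = dp[i-1][j-1]+1 when the i-th and j-th characters match, else max(dp[i-1][j], dp[i][j-1]).
    ·  H  Y  M  X  M  M  X  N  Y  X  W  X
 ·  0  0  0  0  0  0  0  0  0  0  0  0  0
 X  0  0  0  0  1  1  1  1  1  1  1  1  1
 M  0  0  0  1  1  2  2  2  2  2  2  2  2
 X  0  0  0  1  2  2  2  3  3  3  3  3  3
 X  0  0  0  1  2  2  2  3  3  3  4  4  4
 X  0  0  0  1  2  2  2  3  3  3  4  4  5
 W  0  0  0  1  2  2  2  3  3  3  4  5  5
 N  0  0  0  1  2  2  2  3  4  4  4  5  5
 W  0  0  0  1  2  2  2  3  4  4  4  5  5
dp[8][12] = 5. One LCS (by backtracking along matches): XMXXX.

5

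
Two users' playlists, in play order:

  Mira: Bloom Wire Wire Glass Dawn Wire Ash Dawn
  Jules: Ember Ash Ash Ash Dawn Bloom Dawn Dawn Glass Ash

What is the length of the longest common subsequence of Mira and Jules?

Pick Bloom [1,6], then Glass [4,9], then Ash [7,10]; all 3 songs appear in both, in order. The LCS DP gives dp[8][10] = 3, so this is optimal.

3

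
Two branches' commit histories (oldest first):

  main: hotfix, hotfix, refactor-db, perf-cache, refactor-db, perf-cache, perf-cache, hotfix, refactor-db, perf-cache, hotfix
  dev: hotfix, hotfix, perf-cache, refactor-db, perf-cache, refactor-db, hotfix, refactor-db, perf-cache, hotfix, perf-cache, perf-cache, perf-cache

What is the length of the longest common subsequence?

9

Pick hotfix at main[1]=dev[1], then hotfix at main[2]=dev[2], then refactor-db at main[3]=dev[4], then perf-cache at main[4]=dev[5], then refactor-db at main[5]=dev[6], then hotfix at main[8]=dev[7], then refactor-db at main[9]=dev[8], then perf-cache at main[10]=dev[9], then hotfix at main[11]=dev[10]; all 9 commits appear in both, in order. Since dp[11][13] = 9, nothing longer is possible.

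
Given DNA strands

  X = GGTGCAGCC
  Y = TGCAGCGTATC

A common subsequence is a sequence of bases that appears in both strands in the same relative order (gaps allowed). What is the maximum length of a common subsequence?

Let dp[i][j] be the LCS length of the first i bases of X and the first j bases of Y. dp[i][j] = dp[i-1][j-1]+1 when the i-th and j-th bases match, else max(dp[i-1][j], dp[i][j-1]).
    ·  T  G  C  A  G  C  G  T  A  T  C
 ·  0  0  0  0  0  0  0  0  0  0  0  0
 G  0  0  1  1  1  1  1  1  1  1  1  1
 G  0  0  1  1  1  2  2  2  2  2  2  2
 T  0  1  1  1  1  2  2  2  3  3  3  3
 G  0  1  2  2  2  2  2  3  3  3  3  3
 C  0  1  2  3  3  3  3  3  3  3  3  4
 A  0  1  2  3  4  4  4  4  4  4  4  4
 G  0  1  2  3  4  5  5  5  5  5  5  5
 C  0  1  2  3  4  5  6  6  6  6  6  6
 C  0  1  2  3  4  5  6  6  6  6  6  7
dp[9][11] = 7. One LCS (by backtracking along matches): TGCAGCC.

7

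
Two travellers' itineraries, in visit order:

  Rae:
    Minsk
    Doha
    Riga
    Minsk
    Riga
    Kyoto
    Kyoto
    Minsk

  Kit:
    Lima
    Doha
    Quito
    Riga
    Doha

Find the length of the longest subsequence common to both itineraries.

One common subsequence of length 2: Doha [2,2], then Riga [3,4]. Since dp[8][5] = 2, nothing longer is possible.

2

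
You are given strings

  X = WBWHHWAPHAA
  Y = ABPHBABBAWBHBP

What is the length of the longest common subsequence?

Taking B (X #2, Y #2), then P (X #8, Y #3), then H (X #9, Y #4), then A (X #10, Y #6), then A (X #11, Y #9) gives a common subsequence of length 5, and the DP table's final entry dp[11][14] is also 5, so no common subsequence is longer.

5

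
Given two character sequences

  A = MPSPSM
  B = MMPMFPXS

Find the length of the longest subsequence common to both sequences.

Pick M at A[1]=B[2] → P at A[2]=B[3] → P at A[4]=B[6] → S at A[5]=B[8]; all 4 characters appear in both, in order. The LCS DP gives dp[6][8] = 4, so this is optimal.

4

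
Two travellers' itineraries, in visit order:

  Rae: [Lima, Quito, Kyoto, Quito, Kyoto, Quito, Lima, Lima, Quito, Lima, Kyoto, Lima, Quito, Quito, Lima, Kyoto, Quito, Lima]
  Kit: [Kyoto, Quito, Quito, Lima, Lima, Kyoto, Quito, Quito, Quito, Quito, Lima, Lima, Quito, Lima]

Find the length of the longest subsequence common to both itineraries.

11

Match Kyoto at Rae[3]=Kit[1], then Quito at Rae[4]=Kit[2], then Quito at Rae[6]=Kit[3], then Lima at Rae[7]=Kit[4], then Lima at Rae[8]=Kit[5], then Quito at Rae[9]=Kit[8], then Quito at Rae[13]=Kit[9], then Quito at Rae[14]=Kit[10], then Lima at Rae[15]=Kit[12], then Quito at Rae[17]=Kit[13], then Lima at Rae[18]=Kit[14] — 11 stops in the same relative order in both. The LCS DP gives dp[18][14] = 11, so this is optimal.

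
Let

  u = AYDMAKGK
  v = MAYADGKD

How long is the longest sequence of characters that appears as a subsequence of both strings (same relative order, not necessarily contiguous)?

Let dp[i][j] be the LCS length of the first i characters of u and the first j characters of v. dp[i][j] = dp[i-1][j-1]+1 when the i-th and j-th characters match, else max(dp[i-1][j], dp[i][j-1]).
    ·  M  A  Y  A  D  G  K  D
 ·  0  0  0  0  0  0  0  0  0
 A  0  0  1  1  1  1  1  1  1
 Y  0  0  1  2  2  2  2  2  2
 D  0  0  1  2  2  3  3  3  3
 M  0  1  1  2  2  3  3  3  3
 A  0  1  2  2  3  3  3  3  3
 K  0  1  2  2  3  3  3  4  4
 G  0  1  2  2  3  3  4  4  4
 K  0  1  2  2  3  3  4  5  5
dp[8][8] = 5. One LCS (by backtracking along matches): AYDGK.

5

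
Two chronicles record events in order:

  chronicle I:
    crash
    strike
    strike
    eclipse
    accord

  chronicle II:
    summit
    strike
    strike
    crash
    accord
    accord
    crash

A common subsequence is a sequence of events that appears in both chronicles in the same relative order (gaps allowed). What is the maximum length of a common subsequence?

Pick strike [2,2], then strike [3,3], then accord [5,6]; all 3 events appear in both, in order. The LCS DP gives dp[5][7] = 3, so this is optimal.

3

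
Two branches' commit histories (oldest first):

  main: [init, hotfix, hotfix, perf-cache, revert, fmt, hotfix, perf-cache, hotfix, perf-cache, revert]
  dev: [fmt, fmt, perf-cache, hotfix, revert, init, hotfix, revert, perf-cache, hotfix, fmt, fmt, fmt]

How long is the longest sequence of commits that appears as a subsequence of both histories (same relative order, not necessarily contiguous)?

Pick init at main[1]=dev[6] → hotfix at main[3]=dev[7] → revert at main[5]=dev[8] → perf-cache at main[8]=dev[9] → hotfix at main[9]=dev[10]; all 5 commits appear in both, in order. dp[11][13] = 5 confirms this is the maximum.

5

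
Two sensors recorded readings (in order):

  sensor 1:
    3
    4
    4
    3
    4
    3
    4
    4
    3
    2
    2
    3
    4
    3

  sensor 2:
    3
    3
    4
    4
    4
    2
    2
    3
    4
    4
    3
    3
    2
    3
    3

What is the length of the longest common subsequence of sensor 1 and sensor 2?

11

Taking 3 [1,2] → 4 [2,3] → 4 [3,4] → 4 [5,5] → 3 [6,8] → 4 [7,9] → 4 [8,10] → 3 [9,12] → 2 [11,13] → 3 [12,14] → 3 [14,15] gives a common subsequence of length 11, and the DP table's final entry dp[14][15] is also 11, so no common subsequence is longer.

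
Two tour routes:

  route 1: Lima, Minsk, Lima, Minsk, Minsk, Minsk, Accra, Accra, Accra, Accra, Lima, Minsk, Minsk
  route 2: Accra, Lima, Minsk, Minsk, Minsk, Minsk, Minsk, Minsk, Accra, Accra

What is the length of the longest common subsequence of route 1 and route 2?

7

Taking Lima at route 1[1]=route 2[2] → Minsk at route 1[2]=route 2[5] → Minsk at route 1[4]=route 2[6] → Minsk at route 1[5]=route 2[7] → Minsk at route 1[6]=route 2[8] → Accra at route 1[9]=route 2[9] → Accra at route 1[10]=route 2[10] gives a common subsequence of length 7. The LCS DP gives dp[13][10] = 7, so this is optimal.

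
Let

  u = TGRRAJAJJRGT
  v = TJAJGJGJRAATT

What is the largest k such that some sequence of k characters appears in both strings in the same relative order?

7

One common subsequence of length 7: T [1,1]; then A [5,3]; then J [6,4]; then J [8,6]; then J [9,8]; then R [10,9]; then T [12,13], and the DP table's final entry dp[12][13] is also 7, so no common subsequence is longer.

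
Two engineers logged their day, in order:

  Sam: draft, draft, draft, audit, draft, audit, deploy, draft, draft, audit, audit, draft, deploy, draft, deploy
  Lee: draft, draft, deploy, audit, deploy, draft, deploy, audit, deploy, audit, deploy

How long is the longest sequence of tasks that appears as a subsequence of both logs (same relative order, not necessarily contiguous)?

8

Match draft at Sam[1]=Lee[1]; then draft at Sam[2]=Lee[2]; then audit at Sam[4]=Lee[4]; then draft at Sam[5]=Lee[6]; then audit at Sam[6]=Lee[8]; then deploy at Sam[7]=Lee[9]; then audit at Sam[11]=Lee[10]; then deploy at Sam[15]=Lee[11] — 8 tasks in the same relative order in both, and the DP table's final entry dp[15][11] is also 8, so no common subsequence is longer.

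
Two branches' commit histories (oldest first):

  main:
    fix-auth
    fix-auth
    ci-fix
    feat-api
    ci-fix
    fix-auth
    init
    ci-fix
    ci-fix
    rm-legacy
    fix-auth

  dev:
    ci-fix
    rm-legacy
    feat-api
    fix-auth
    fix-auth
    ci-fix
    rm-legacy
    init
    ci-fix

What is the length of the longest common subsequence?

Pick fix-auth [1,4], then fix-auth [2,5], then ci-fix [3,6], then init [7,8], then ci-fix [9,9]; all 5 commits appear in both, in order, and the DP table's final entry dp[11][9] is also 5, so no common subsequence is longer.

5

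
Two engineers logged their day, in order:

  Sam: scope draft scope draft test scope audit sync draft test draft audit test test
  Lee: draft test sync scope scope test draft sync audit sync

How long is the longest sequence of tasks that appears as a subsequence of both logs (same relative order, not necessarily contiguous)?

6

One common subsequence of length 6: draft (Sam #2, Lee #1) → scope (Sam #3, Lee #4) → scope (Sam #6, Lee #5) → test (Sam #10, Lee #6) → draft (Sam #11, Lee #7) → audit (Sam #12, Lee #9). dp[14][10] = 6 confirms this is the maximum.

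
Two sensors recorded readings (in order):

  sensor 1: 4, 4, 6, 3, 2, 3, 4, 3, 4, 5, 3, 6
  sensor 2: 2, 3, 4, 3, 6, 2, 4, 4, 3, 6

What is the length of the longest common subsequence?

Let dp[i][j] be the LCS length of the first i values of sensor 1 and the first j values of sensor 2. dp[i][j] = dp[i-1][j-1]+1 when the i-th and j-th values match, else max(dp[i-1][j], dp[i][j-1]).
    ·  2  3  4  3  6  2  4  4  3  6
 ·  0  0  0  0  0  0  0  0  0  0  0
 4  0  0  0  1  1  1  1  1  1  1  1
 4  0  0  0  1  1  1  1  2  2  2  2
 6  0  0  0  1  1  2  2  2  2  2  3
 3  0  0  1  1  2  2  2  2  2  3  3
 2  0  1  1  1  2  2  3  3  3  3  3
 3  0  1  2  2  2  2  3  3  3  4  4
 4  0  1  2  3  3  3  3  4  4  4  4
 3  0  1  2  3  4  4  4  4  4  5  5
 4  0  1  2  3  4  4  4  5  5  5  5
 5  0  1  2  3  4  4  4  5  5  5  5
 3  0  1  2  3  4  4  4  5  5  6  6
 6  0  1  2  3  4  5  5  5  5  6  7
dp[12][10] = 7. One LCS (by backtracking along matches): 4, 6, 2, 4, 4, 3, 6.

7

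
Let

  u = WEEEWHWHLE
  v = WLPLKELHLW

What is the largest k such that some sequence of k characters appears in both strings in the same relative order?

4

Taking W at u[1]=v[1], then E at u[2]=v[6], then H at u[6]=v[8], then W at u[7]=v[10] gives a common subsequence of length 4. The LCS DP gives dp[10][10] = 4, so this is optimal.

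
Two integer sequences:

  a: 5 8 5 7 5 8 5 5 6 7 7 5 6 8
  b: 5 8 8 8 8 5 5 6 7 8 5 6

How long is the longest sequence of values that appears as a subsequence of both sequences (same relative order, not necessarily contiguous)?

9

Pick 5 at a[1]=b[1], then 8 at a[2]=b[4], then 8 at a[6]=b[5], then 5 at a[7]=b[6], then 5 at a[8]=b[7], then 6 at a[9]=b[8], then 7 at a[10]=b[9], then 5 at a[12]=b[11], then 6 at a[13]=b[12]; all 9 values appear in both, in order. dp[14][12] = 9 confirms this is the maximum.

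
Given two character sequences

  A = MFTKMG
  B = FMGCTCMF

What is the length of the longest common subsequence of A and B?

One common subsequence of length 3: M at A[1]=B[2] → T at A[3]=B[5] → M at A[5]=B[7]. The LCS DP gives dp[6][8] = 3, so this is optimal.

3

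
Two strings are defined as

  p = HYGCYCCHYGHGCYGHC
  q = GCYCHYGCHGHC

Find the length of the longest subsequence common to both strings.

11

Match G (p #3, q #1), C (p #4, q #2), Y (p #5, q #3), C (p #7, q #4), H (p #8, q #5), Y (p #9, q #6), G (p #10, q #7), H (p #11, q #9), G (p #15, q #10), H (p #16, q #11), C (p #17, q #12) — 11 characters in the same relative order in both. The LCS DP gives dp[17][12] = 11, so this is optimal.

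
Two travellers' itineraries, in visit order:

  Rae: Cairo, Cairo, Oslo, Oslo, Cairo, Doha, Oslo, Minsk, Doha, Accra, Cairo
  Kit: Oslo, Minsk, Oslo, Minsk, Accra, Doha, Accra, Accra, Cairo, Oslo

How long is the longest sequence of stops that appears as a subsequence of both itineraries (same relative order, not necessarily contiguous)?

Pick Oslo at Rae[3]=Kit[1] → Oslo at Rae[7]=Kit[3] → Minsk at Rae[8]=Kit[4] → Doha at Rae[9]=Kit[6] → Accra at Rae[10]=Kit[8] → Cairo at Rae[11]=Kit[9]; all 6 stops appear in both, in order. The LCS DP gives dp[11][10] = 6, so this is optimal.

6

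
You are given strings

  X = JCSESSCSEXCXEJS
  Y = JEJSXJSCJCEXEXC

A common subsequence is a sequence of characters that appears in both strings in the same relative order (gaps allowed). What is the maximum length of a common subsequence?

8

Pick J [1,1], E [4,2], S [5,4], S [6,7], C [7,10], E [9,13], X [10,14], C [11,15]; all 8 characters appear in both, in order, and the DP table's final entry dp[15][15] is also 8, so no common subsequence is longer.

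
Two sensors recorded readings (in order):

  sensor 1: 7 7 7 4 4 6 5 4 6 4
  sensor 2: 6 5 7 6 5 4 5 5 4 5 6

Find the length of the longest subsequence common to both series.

5

One common subsequence of length 5: 7 (sensor 1 #1, sensor 2 #3) → 4 (sensor 1 #4, sensor 2 #6) → 4 (sensor 1 #5, sensor 2 #9) → 5 (sensor 1 #7, sensor 2 #10) → 6 (sensor 1 #9, sensor 2 #11), and the DP table's final entry dp[10][11] is also 5, so no common subsequence is longer.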